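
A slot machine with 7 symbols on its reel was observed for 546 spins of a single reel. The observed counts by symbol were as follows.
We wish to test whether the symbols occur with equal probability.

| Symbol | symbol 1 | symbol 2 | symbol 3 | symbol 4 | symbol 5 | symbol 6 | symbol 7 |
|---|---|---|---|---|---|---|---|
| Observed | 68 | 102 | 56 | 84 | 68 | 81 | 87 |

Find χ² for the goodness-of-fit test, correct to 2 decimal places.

17.77

Expected count for each of the 7 categories: 546/7 = 78.
cat           O        E   (O−E)²/E
symbol 1     68       78      1.282
symbol 2    102       78      7.385
symbol 3     56       78      6.205
symbol 4     84       78      0.462
symbol 5     68       78      1.282
symbol 6     81       78      0.115
symbol 7     87       78      1.038
Sum = 17.77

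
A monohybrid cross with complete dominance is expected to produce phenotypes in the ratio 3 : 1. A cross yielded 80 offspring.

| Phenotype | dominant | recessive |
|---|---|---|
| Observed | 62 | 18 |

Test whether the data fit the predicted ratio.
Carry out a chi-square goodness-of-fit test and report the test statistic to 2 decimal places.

Ratio total = 4. Expected counts: 80×3/4 = 60, 80×1/4 = 20.
cat            O        E   (O−E)²/E
dominant      62       60      0.067
recessive     18       20      0.200
Sum = 0.27

0.27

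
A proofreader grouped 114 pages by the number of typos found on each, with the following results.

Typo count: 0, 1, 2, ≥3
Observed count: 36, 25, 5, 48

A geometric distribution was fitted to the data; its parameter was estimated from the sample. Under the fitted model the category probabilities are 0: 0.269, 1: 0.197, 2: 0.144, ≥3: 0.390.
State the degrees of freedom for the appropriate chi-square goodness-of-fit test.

There are k = 4 categories and 1 parameter estimated from the data, so df = 4 − 1 − 1 = 2.

2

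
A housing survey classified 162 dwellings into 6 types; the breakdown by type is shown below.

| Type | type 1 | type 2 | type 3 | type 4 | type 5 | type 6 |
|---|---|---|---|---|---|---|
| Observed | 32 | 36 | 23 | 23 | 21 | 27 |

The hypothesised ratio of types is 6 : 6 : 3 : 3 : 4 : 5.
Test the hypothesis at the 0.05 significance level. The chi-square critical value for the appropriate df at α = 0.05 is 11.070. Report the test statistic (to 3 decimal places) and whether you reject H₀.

3.897; do not reject

Ratio total = 27. Expected counts: 162×6/27 = 36, 162×6/27 = 36, 162×3/27 = 18, 162×3/27 = 18, 162×4/27 = 24, 162×5/27 = 30.
type 1: (32 − 36)²/36 = 16/36 = 0.4444
type 2: (36 − 36)²/36 = 0/36 = 0.0000
type 3: (23 − 18)²/18 = 25/18 = 1.3889
type 4: (23 − 18)²/18 = 25/18 = 1.3889
type 5: (21 − 24)²/24 = 9/24 = 0.3750
type 6: (27 − 30)²/30 = 9/30 = 0.3000
Sum = 3.897
df = 5. Since 3.897 < 11.070, we do not reject H₀.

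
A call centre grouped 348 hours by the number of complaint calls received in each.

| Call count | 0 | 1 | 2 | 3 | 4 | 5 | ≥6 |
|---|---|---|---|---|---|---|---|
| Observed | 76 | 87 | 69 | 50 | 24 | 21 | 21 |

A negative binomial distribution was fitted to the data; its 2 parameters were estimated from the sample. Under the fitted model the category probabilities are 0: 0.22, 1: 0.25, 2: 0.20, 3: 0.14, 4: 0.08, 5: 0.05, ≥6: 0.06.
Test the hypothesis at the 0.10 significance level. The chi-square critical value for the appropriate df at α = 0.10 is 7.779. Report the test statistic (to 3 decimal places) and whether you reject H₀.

1.318; do not reject

Expected counts E_i = n·p_i: 348×0.22 = 76.56, 348×0.25 = 87, 348×0.20 = 69.6, 348×0.14 = 48.72, 348×0.08 = 27.84, 348×0.05 = 17.4, 348×0.06 = 20.88.
cat         O        E   (O−E)²/E
0          76    76.56     0.0041
1          87       87     0.0000
2          69     69.6     0.0052
3          50    48.72     0.0336
4          24    27.84     0.5297
5          21     17.4     0.7448
≥6         21    20.88     0.0007
Sum = 1.318
df = 4. Since 1.318 < 7.779, we do not reject H₀.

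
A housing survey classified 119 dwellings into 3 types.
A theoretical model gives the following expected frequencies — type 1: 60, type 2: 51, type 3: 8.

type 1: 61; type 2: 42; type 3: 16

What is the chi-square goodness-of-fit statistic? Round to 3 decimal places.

type 1: (61 − 60)²/60 = 1/60 = 0.0167
type 2: (42 − 51)²/51 = 81/51 = 1.5882
type 3: (16 − 8)²/8 = 64/8 = 8.0000
Sum = 9.605

9.605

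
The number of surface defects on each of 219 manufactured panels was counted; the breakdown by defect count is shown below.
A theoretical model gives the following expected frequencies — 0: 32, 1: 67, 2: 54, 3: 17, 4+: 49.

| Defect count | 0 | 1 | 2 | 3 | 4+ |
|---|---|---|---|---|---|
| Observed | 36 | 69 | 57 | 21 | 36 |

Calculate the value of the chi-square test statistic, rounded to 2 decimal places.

5.12

0: (36 − 32)²/32 = 16/32 = 0.500
1: (69 − 67)²/67 = 4/67 = 0.060
2: (57 − 54)²/54 = 9/54 = 0.167
3: (21 − 17)²/17 = 16/17 = 0.941
4+: (36 − 49)²/49 = 169/49 = 3.449
Sum = 5.12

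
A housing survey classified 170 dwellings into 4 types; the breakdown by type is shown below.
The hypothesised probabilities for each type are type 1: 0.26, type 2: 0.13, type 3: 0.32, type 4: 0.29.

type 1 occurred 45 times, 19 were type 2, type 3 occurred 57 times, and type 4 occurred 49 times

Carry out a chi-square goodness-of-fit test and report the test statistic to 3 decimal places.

Expected counts E_i = n·p_i: 170×0.26 = 44.2, 170×0.13 = 22.1, 170×0.32 = 54.4, 170×0.29 = 49.3.
cat         O        E   (O−E)²/E
type 1     45     44.2     0.0145
type 2     19     22.1     0.4348
type 3     57     54.4     0.1243
type 4     49     49.3     0.0018
Sum = 0.575

0.575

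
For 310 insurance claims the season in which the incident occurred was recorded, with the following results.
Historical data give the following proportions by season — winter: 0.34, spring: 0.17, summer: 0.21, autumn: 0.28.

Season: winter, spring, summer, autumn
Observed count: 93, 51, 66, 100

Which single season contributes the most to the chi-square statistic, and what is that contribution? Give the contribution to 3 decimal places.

autumn, 2.007

Expected counts E_i = n·p_i: 310×0.34 = 105.4, 310×0.17 = 52.7, 310×0.21 = 65.1, 310×0.28 = 86.8.
χ² = (93−105.4)²/105.4 + (51−52.7)²/52.7 + (66−65.1)²/65.1 + (100−86.8)²/86.8
   = 1.4588 + 0.0548 + 0.0124 + 2.0074
The largest term is for autumn: 2.007.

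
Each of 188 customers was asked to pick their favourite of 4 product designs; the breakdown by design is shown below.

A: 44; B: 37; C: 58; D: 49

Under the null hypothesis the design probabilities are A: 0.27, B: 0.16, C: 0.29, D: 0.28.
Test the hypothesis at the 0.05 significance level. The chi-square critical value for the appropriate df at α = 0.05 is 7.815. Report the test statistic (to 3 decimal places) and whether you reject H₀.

Expected counts E_i = n·p_i: 188×0.27 = 50.76, 188×0.16 = 30.08, 188×0.29 = 54.52, 188×0.28 = 52.64.
χ² = (44−50.76)²/50.76 + (37−30.08)²/30.08 + (58−54.52)²/54.52 + (49−52.64)²/52.64
   = 0.9003 + 1.5920 + 0.2221 + 0.2517
Sum = 2.966
df = 3. Since 2.966 < 7.815, we do not reject H₀.

2.966; do not reject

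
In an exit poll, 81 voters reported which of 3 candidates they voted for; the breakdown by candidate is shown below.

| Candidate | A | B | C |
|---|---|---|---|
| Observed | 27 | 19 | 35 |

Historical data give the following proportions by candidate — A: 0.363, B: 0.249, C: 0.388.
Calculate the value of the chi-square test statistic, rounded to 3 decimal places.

0.670

Expected counts E_i = n·p_i: 81×0.363 = 29.403, 81×0.249 = 20.169, 81×0.388 = 31.428.
A: (27 − 29.403)²/29.403 = 5.774409/29.403 = 0.1964
B: (19 − 20.169)²/20.169 = 1.366561/20.169 = 0.0678
C: (35 − 31.428)²/31.428 = 12.759184/31.428 = 0.4060
Sum = 0.670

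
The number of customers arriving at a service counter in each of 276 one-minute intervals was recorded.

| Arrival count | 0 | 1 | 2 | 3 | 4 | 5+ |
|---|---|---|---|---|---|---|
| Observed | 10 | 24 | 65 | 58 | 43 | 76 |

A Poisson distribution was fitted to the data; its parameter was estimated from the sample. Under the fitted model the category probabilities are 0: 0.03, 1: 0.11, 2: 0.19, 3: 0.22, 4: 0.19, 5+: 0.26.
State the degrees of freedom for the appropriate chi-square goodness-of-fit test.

4

There are k = 6 categories and 1 parameter estimated from the data, so df = 6 − 1 − 1 = 4.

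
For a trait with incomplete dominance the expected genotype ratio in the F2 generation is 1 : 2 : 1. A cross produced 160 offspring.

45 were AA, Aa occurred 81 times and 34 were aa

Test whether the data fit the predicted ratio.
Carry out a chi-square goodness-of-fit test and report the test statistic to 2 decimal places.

1.54

Ratio total = 4. Expected counts: 160×1/4 = 40, 160×2/4 = 80, 160×1/4 = 40.
AA: (45 − 40)²/40 = 25/40 = 0.625
Aa: (81 − 80)²/80 = 1/80 = 0.013
aa: (34 − 40)²/40 = 36/40 = 0.900
Sum = 1.54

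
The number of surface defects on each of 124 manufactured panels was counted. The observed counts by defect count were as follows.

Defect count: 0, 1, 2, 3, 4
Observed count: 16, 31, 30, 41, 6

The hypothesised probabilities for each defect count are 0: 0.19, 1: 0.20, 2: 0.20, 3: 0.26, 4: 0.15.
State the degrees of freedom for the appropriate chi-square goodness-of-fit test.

4

There are k = 5 categories and no parameters were estimated from the data, so df = 5 − 1 = 4.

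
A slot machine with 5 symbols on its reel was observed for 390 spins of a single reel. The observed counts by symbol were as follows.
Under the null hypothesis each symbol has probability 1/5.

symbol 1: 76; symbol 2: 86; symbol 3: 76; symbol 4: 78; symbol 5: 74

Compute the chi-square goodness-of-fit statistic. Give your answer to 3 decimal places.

1.128

Expected count for each of the 5 categories: 390/5 = 78.
symbol 1: (76 − 78)²/78 = 4/78 = 0.0513
symbol 2: (86 − 78)²/78 = 64/78 = 0.8205
symbol 3: (76 − 78)²/78 = 4/78 = 0.0513
symbol 4: (78 − 78)²/78 = 0/78 = 0.0000
symbol 5: (74 − 78)²/78 = 16/78 = 0.2051
Sum = 1.128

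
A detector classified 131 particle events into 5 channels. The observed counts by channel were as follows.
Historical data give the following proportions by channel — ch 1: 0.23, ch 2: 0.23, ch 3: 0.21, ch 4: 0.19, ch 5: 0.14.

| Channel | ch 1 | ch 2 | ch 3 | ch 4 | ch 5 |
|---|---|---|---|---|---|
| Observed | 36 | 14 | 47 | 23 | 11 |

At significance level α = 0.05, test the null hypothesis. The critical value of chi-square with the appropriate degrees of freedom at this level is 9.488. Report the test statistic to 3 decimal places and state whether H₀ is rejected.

Expected counts E_i = n·p_i: 131×0.23 = 30.13, 131×0.23 = 30.13, 131×0.21 = 27.51, 131×0.19 = 24.89, 131×0.14 = 18.34.
cat         O        E   (O−E)²/E
ch 1       36    30.13     1.1436
ch 2       14    30.13     8.6351
ch 3       47    27.51    13.8081
ch 4       23    24.89     0.1435
ch 5       11    18.34     2.9376
Sum = 26.668
df = 4. Since 26.668 > 9.488, we reject H₀.

26.668; reject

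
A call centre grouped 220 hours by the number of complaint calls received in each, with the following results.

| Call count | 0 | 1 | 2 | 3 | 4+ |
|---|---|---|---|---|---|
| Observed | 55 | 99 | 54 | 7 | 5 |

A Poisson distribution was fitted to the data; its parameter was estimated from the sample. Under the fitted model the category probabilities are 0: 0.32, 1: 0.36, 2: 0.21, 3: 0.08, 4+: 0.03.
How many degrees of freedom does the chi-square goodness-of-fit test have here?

There are k = 5 categories and 1 parameter estimated from the data, so df = 5 − 1 − 1 = 3.

3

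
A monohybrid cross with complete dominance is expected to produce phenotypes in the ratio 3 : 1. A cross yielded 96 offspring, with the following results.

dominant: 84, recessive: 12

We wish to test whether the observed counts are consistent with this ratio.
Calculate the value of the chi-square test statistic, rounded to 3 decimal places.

Ratio total = 4. Expected counts: 96×3/4 = 72, 96×1/4 = 24.
dominant: (84 − 72)²/72 = 144/72 = 2.0000
recessive: (12 − 24)²/24 = 144/24 = 6.0000
Sum = 8.000

8.000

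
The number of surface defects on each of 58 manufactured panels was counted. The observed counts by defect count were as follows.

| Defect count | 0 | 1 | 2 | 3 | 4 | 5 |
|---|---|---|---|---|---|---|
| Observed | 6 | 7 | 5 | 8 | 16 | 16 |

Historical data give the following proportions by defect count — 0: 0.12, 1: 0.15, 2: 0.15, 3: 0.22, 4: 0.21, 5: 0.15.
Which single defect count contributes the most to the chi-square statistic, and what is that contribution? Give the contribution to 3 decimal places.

Expected counts E_i = n·p_i: 58×0.12 = 6.96, 58×0.15 = 8.7, 58×0.15 = 8.7, 58×0.22 = 12.76, 58×0.21 = 12.18, 58×0.15 = 8.7.
0: (6 − 6.96)²/6.96 = 0.9216/6.96 = 0.1324
1: (7 − 8.7)²/8.7 = 2.89/8.7 = 0.3322
2: (5 − 8.7)²/8.7 = 13.69/8.7 = 1.5736
3: (8 − 12.76)²/12.76 = 22.6576/12.76 = 1.7757
4: (16 − 12.18)²/12.18 = 14.5924/12.18 = 1.1981
5: (16 − 8.7)²/8.7 = 53.29/8.7 = 6.1253
The largest term is for 5: 6.125.

5, 6.125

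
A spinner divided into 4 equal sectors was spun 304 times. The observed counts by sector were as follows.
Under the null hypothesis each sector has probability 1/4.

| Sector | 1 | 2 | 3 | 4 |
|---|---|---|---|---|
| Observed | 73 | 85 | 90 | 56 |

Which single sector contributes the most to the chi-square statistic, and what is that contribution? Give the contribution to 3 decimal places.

4, 5.263

Under H₀ each category has probability 1/4, so each expected count is 304/4 = 76.
cat         O        E   (O−E)²/E
1          73       76     0.1184
2          85       76     1.0658
3          90       76     2.5789
4          56       76     5.2632
The largest term is for 4: 5.263.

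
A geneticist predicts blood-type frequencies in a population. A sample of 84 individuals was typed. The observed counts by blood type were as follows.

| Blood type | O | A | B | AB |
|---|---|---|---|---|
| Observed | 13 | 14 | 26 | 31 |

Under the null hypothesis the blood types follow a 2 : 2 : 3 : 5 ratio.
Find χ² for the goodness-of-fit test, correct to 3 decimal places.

1.719

Ratio total = 12. Expected counts: 84×2/12 = 14, 84×2/12 = 14, 84×3/12 = 21, 84×5/12 = 35.
O: (13 − 14)²/14 = 1/14 = 0.0714
A: (14 − 14)²/14 = 0/14 = 0.0000
B: (26 − 21)²/21 = 25/21 = 1.1905
AB: (31 − 35)²/35 = 16/35 = 0.4571
Sum = 1.719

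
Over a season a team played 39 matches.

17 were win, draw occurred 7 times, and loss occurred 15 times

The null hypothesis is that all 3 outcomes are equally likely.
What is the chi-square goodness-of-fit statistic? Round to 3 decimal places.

Expected count for each of the 3 categories: 39/3 = 13.
win: (17 − 13)²/13 = 16/13 = 1.2308
draw: (7 − 13)²/13 = 36/13 = 2.7692
loss: (15 − 13)²/13 = 4/13 = 0.3077
Sum = 4.308

4.308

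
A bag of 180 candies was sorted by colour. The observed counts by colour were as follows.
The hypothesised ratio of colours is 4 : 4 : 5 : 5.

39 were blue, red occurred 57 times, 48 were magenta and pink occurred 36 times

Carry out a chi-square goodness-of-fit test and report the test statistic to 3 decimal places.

Ratio total = 18. Expected counts: 180×4/18 = 40, 180×4/18 = 40, 180×5/18 = 50, 180×5/18 = 50.
χ² = (39−40)²/40 + (57−40)²/40 + (48−50)²/50 + (36−50)²/50
   = 0.0250 + 7.2250 + 0.0800 + 3.9200
Sum = 11.250

11.250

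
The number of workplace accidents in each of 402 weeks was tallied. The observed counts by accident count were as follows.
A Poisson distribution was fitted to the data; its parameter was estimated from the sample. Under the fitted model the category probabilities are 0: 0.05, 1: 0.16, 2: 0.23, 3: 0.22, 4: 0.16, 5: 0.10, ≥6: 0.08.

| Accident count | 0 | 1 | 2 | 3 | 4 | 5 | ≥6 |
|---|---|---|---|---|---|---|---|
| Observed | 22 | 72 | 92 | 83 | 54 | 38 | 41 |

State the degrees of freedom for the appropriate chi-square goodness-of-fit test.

5

There are k = 7 categories and 1 parameter estimated from the data, so df = 7 − 1 − 1 = 5.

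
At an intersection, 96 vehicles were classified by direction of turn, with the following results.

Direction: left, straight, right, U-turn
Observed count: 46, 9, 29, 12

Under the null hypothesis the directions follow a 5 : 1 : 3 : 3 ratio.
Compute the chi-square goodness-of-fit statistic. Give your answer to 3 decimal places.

8.067

Ratio total = 12. Expected counts: 96×5/12 = 40, 96×1/12 = 8, 96×3/12 = 24, 96×3/12 = 24.
left: (46 − 40)²/40 = 36/40 = 0.9000
straight: (9 − 8)²/8 = 1/8 = 0.1250
right: (29 − 24)²/24 = 25/24 = 1.0417
U-turn: (12 − 24)²/24 = 144/24 = 6.0000
Sum = 8.067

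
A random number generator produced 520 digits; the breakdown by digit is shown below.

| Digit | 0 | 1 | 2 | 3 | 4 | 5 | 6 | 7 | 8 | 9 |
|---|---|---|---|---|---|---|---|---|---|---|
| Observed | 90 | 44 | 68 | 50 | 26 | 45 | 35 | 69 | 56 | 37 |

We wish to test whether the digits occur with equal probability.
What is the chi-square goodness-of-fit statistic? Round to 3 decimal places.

Expected count for each of the 10 categories: 520/10 = 52.
χ² = (90−52)²/52 + (44−52)²/52 + (68−52)²/52 + (50−52)²/52 + (26−52)²/52 + (45−52)²/52 + (35−52)²/52 + (69−52)²/52 + (56−52)²/52 + (37−52)²/52
   = 27.7692 + 1.2308 + 4.9231 + 0.0769 + 13.0000 + 0.9423 + 5.5577 + 5.5577 + 0.3077 + 4.3269
Sum = 63.692

63.692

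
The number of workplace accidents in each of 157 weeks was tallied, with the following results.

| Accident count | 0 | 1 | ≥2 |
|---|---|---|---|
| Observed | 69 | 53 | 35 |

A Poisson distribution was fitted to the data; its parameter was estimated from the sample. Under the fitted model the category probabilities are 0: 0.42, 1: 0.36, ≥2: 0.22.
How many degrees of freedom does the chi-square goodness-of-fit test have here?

There are k = 3 categories and 1 parameter estimated from the data, so df = 3 − 1 − 1 = 1.

1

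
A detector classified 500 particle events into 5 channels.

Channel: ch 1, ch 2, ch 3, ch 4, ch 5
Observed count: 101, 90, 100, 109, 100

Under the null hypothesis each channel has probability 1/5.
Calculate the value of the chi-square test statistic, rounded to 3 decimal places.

1.820

Expected count for each of the 5 categories: 500/5 = 100.
cat         O        E   (O−E)²/E
ch 1      101      100     0.0100
ch 2       90      100     1.0000
ch 3      100      100     0.0000
ch 4      109      100     0.8100
ch 5      100      100     0.0000
Sum = 1.820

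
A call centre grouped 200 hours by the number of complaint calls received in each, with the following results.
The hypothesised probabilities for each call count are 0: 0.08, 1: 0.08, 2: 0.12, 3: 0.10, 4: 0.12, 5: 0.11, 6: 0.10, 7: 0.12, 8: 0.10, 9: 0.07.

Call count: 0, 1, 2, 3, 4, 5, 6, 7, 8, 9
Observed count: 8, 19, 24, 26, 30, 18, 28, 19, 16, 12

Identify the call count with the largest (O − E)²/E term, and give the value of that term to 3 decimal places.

0, 4.000

Expected counts E_i = n·p_i: 200×0.08 = 16, 200×0.08 = 16, 200×0.12 = 24, 200×0.10 = 20, 200×0.12 = 24, 200×0.11 = 22, 200×0.10 = 20, 200×0.12 = 24, 200×0.10 = 20, 200×0.07 = 14.
χ² = (8−16)²/16 + (19−16)²/16 + (24−24)²/24 + (26−20)²/20 + (30−24)²/24 + (18−22)²/22 + (28−20)²/20 + (19−24)²/24 + (16−20)²/20 + (12−14)²/14
   = 4.0000 + 0.5625 + 0.0000 + 1.8000 + 1.5000 + 0.7273 + 3.2000 + 1.0417 + 0.8000 + 0.2857
The largest term is for 0: 4.000.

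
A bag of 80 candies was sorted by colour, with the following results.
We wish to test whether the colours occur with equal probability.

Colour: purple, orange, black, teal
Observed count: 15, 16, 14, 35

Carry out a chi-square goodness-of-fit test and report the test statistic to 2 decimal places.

15.10

Expected count for each of the 4 categories: 80/4 = 20.
χ² = (15−20)²/20 + (16−20)²/20 + (14−20)²/20 + (35−20)²/20
   = 1.250 + 0.800 + 1.800 + 11.250
Sum = 15.10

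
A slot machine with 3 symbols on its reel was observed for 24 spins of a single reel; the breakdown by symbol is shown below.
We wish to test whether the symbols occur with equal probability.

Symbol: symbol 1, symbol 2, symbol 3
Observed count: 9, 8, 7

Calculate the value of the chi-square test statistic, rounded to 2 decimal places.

0.25

Under H₀ each category has probability 1/3, so each expected count is 24/3 = 8.
symbol 1: (9 − 8)²/8 = 1/8 = 0.125
symbol 2: (8 − 8)²/8 = 0/8 = 0.000
symbol 3: (7 − 8)²/8 = 1/8 = 0.125
Sum = 0.25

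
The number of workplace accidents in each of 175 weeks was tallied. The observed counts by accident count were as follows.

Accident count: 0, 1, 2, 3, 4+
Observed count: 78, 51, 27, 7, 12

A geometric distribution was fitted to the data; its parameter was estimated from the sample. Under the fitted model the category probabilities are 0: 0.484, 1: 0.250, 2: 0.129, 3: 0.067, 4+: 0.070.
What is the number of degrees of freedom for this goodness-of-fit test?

There are k = 5 categories and 1 parameter estimated from the data, so df = 5 − 1 − 1 = 3.

3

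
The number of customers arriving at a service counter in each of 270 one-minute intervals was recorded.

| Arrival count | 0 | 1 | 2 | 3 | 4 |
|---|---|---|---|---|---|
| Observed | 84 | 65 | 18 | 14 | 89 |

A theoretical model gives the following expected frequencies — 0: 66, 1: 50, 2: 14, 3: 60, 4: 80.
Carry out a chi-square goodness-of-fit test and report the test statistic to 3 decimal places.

cat         O        E   (O−E)²/E
0          84       66     4.9091
1          65       50     4.5000
2          18       14     1.1429
3          14       60    35.2667
4          89       80     1.0125
Sum = 46.831

46.831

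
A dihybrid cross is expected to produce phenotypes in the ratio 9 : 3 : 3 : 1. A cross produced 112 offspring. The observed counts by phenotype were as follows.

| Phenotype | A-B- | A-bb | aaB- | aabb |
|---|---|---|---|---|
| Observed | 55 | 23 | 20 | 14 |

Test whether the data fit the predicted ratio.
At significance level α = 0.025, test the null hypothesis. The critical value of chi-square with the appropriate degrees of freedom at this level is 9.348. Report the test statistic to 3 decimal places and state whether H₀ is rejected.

Ratio total = 16. Expected counts: 112×9/16 = 63, 112×3/16 = 21, 112×3/16 = 21, 112×1/16 = 7.
cat         O        E   (O−E)²/E
A-B-       55       63     1.0159
A-bb       23       21     0.1905
aaB-       20       21     0.0476
aabb       14        7     7.0000
Sum = 8.254
df = 3. Since 8.254 < 9.348, we do not reject H₀.

8.254; do not reject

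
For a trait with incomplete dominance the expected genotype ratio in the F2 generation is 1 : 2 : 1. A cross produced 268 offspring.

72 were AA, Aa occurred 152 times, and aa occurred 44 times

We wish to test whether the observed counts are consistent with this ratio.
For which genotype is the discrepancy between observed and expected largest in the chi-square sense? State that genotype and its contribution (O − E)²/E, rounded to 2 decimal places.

Ratio total = 4. Expected counts: 268×1/4 = 67, 268×2/4 = 134, 268×1/4 = 67.
cat         O        E   (O−E)²/E
AA         72       67      0.373
Aa        152      134      2.418
aa         44       67      7.896
The largest term is for aa: 7.90.

aa, 7.90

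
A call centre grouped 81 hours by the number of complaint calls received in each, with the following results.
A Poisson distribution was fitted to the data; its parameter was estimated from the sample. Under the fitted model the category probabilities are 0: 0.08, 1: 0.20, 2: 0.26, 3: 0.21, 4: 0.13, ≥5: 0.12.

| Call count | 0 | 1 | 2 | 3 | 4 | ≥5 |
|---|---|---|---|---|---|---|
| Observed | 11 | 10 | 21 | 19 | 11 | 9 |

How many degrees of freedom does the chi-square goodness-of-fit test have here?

4

There are k = 6 categories and 1 parameter estimated from the data, so df = 6 − 1 − 1 = 4.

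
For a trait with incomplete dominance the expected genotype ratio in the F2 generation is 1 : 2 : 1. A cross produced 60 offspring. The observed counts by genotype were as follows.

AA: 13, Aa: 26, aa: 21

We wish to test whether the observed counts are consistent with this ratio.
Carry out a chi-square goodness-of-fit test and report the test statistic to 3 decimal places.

3.200

Ratio total = 4. Expected counts: 60×1/4 = 15, 60×2/4 = 30, 60×1/4 = 15.
AA: (13 − 15)²/15 = 4/15 = 0.2667
Aa: (26 − 30)²/30 = 16/30 = 0.5333
aa: (21 − 15)²/15 = 36/15 = 2.4000
Sum = 3.200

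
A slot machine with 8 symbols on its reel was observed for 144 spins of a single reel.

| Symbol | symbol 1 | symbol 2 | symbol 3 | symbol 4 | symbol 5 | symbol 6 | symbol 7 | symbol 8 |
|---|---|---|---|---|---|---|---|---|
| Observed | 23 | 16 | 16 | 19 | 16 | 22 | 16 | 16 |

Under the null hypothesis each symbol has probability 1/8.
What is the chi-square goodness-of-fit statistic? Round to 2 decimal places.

3.44

Expected count for each of the 8 categories: 144/8 = 18.
cat           O        E   (O−E)²/E
symbol 1     23       18      1.389
symbol 2     16       18      0.222
symbol 3     16       18      0.222
symbol 4     19       18      0.056
symbol 5     16       18      0.222
symbol 6     22       18      0.889
symbol 7     16       18      0.222
symbol 8     16       18      0.222
Sum = 3.44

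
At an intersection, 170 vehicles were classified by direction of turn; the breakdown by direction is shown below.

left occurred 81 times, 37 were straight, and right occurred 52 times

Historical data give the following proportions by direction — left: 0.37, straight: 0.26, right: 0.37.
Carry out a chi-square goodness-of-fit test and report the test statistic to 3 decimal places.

8.270

Expected counts E_i = n·p_i: 170×0.37 = 62.9, 170×0.26 = 44.2, 170×0.37 = 62.9.
χ² = (81−62.9)²/62.9 + (37−44.2)²/44.2 + (52−62.9)²/62.9
   = 5.2084 + 1.1729 + 1.8889
Sum = 8.270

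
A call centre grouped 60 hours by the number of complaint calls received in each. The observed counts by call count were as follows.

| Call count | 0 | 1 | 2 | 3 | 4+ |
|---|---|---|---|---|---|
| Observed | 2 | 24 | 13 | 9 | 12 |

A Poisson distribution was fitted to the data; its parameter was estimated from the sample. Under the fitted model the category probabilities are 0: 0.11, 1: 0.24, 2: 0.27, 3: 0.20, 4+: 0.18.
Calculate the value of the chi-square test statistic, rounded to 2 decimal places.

Expected counts E_i = n·p_i: 60×0.11 = 6.6, 60×0.24 = 14.4, 60×0.27 = 16.2, 60×0.20 = 12, 60×0.18 = 10.8.
χ² = (2−6.6)²/6.6 + (24−14.4)²/14.4 + (13−16.2)²/16.2 + (9−12)²/12 + (12−10.8)²/10.8
   = 3.206 + 6.400 + 0.632 + 0.750 + 0.133
Sum = 11.12

11.12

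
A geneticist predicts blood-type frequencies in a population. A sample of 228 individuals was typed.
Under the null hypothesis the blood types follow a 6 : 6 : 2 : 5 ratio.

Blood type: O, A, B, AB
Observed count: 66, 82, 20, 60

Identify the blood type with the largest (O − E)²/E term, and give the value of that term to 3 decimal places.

Ratio total = 19. Expected counts: 228×6/19 = 72, 228×6/19 = 72, 228×2/19 = 24, 228×5/19 = 60.
cat         O        E   (O−E)²/E
O          66       72     0.5000
A          82       72     1.3889
B          20       24     0.6667
AB         60       60     0.0000
The largest term is for A: 1.389.

A, 1.389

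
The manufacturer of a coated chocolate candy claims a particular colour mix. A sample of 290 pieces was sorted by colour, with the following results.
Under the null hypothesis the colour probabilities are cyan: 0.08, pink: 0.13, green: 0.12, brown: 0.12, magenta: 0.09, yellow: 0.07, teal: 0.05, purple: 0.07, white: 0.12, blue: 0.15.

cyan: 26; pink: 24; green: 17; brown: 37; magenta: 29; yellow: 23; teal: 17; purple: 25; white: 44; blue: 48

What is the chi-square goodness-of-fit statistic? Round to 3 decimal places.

19.658

Expected counts E_i = n·p_i: 290×0.08 = 23.2, 290×0.13 = 37.7, 290×0.12 = 34.8, 290×0.12 = 34.8, 290×0.09 = 26.1, 290×0.07 = 20.3, 290×0.05 = 14.5, 290×0.07 = 20.3, 290×0.12 = 34.8, 290×0.15 = 43.5.
χ² = (26−23.2)²/23.2 + (24−37.7)²/37.7 + (17−34.8)²/34.8 + (37−34.8)²/34.8 + (29−26.1)²/26.1 + (23−20.3)²/20.3 + (17−14.5)²/14.5 + (25−20.3)²/20.3 + (44−34.8)²/34.8 + (48−43.5)²/43.5
   = 0.3379 + 4.9785 + 9.1046 + 0.1391 + 0.3222 + 0.3591 + 0.4310 + 1.0882 + 2.4322 + 0.4655
Sum = 19.658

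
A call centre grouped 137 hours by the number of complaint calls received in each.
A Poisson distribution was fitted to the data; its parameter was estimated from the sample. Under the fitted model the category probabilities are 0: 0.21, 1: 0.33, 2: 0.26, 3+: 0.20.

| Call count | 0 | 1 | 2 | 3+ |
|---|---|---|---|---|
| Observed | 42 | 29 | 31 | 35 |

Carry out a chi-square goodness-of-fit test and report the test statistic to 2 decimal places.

14.60

Expected counts E_i = n·p_i: 137×0.21 = 28.77, 137×0.33 = 45.21, 137×0.26 = 35.62, 137×0.20 = 27.4.
χ² = (42−28.77)²/28.77 + (29−45.21)²/45.21 + (31−35.62)²/35.62 + (35−27.4)²/27.4
   = 6.084 + 5.812 + 0.599 + 2.108
Sum = 14.60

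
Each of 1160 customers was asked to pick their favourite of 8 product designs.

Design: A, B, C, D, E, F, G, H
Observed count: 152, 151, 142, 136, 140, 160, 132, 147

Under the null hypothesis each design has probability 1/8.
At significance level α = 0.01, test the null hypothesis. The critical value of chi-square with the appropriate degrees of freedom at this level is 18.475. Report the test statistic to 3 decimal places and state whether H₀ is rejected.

Under H₀ each category has probability 1/8, so each expected count is 1160/8 = 145.
A: (152 − 145)²/145 = 49/145 = 0.3379
B: (151 − 145)²/145 = 36/145 = 0.2483
C: (142 − 145)²/145 = 9/145 = 0.0621
D: (136 − 145)²/145 = 81/145 = 0.5586
E: (140 − 145)²/145 = 25/145 = 0.1724
F: (160 − 145)²/145 = 225/145 = 1.5517
G: (132 − 145)²/145 = 169/145 = 1.1655
H: (147 − 145)²/145 = 4/145 = 0.0276
Sum = 4.124
df = 7. Since 4.124 < 18.475, we do not reject H₀.

4.124; do not reject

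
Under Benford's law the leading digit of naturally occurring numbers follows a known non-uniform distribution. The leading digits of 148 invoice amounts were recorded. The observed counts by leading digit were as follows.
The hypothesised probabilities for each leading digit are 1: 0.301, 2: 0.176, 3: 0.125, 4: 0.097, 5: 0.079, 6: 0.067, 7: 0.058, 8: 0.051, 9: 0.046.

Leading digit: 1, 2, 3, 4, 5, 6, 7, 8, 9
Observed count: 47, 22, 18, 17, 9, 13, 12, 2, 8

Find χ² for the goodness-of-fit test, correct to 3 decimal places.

Expected counts E_i = n·p_i: 148×0.301 = 44.548, 148×0.176 = 26.048, 148×0.125 = 18.5, 148×0.097 = 14.356, 148×0.079 = 11.692, 148×0.067 = 9.916, 148×0.058 = 8.584, 148×0.051 = 7.548, 148×0.046 = 6.808.
cat         O        E   (O−E)²/E
1          47   44.548     0.1350
2          22   26.048     0.6291
3          18     18.5     0.0135
4          17   14.356     0.4870
5           9   11.692     0.6198
6          13    9.916     0.9592
7          12    8.584     1.3594
8           2    7.548     4.0779
9           8    6.808     0.2087
Sum = 8.490

8.490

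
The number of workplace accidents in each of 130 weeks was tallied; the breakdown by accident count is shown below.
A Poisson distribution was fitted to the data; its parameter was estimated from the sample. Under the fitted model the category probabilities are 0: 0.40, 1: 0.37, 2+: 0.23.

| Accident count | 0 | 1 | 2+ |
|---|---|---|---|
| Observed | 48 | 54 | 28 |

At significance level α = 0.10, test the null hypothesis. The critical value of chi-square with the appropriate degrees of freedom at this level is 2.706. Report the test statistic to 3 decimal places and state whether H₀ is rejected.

1.152; do not reject

Expected counts E_i = n·p_i: 130×0.40 = 52, 130×0.37 = 48.1, 130×0.23 = 29.9.
cat         O        E   (O−E)²/E
0          48       52     0.3077
1          54     48.1     0.7237
2+         28     29.9     0.1207
Sum = 1.152
df = 1. Since 1.152 < 2.706, we do not reject H₀.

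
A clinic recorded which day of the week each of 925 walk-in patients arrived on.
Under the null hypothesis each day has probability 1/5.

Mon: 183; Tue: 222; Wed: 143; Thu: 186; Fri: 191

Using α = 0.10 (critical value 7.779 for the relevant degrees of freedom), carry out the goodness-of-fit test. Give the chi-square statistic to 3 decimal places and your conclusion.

Under H₀ each category has probability 1/5, so each expected count is 925/5 = 185.
χ² = (183−185)²/185 + (222−185)²/185 + (143−185)²/185 + (186−185)²/185 + (191−185)²/185
   = 0.0216 + 7.4000 + 9.5351 + 0.0054 + 0.1946
Sum = 17.157
df = 4. Since 17.157 > 7.779, we reject H₀.

17.157; reject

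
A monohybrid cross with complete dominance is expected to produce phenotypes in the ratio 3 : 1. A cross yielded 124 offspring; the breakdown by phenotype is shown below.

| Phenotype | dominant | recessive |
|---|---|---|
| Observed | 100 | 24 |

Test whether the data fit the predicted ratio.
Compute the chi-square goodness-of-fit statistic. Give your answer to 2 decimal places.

Ratio total = 4. Expected counts: 124×3/4 = 93, 124×1/4 = 31.
χ² = (100−93)²/93 + (24−31)²/31
   = 0.527 + 1.581
Sum = 2.11

2.11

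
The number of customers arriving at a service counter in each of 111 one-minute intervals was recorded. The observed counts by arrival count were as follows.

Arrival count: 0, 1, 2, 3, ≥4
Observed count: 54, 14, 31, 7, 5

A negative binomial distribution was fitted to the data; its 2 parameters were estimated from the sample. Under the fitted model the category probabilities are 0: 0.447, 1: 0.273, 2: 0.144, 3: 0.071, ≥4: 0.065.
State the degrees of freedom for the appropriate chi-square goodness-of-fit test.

2

There are k = 5 categories and 2 parameters estimated from the data, so df = 5 − 1 − 2 = 2.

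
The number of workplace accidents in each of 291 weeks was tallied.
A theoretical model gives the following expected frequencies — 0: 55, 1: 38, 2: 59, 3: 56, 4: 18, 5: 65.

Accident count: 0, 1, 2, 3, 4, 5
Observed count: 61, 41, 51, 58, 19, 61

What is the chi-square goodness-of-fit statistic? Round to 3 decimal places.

cat         O        E   (O−E)²/E
0          61       55     0.6545
1          41       38     0.2368
2          51       59     1.0847
3          58       56     0.0714
4          19       18     0.0556
5          61       65     0.2462
Sum = 2.349

2.349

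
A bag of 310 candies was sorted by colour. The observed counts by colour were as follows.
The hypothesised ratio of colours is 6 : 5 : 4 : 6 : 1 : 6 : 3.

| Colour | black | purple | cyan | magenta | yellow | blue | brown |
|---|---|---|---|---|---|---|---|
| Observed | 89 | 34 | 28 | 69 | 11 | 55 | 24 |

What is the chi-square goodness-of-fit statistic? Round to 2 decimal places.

Ratio total = 31. Expected counts: 310×6/31 = 60, 310×5/31 = 50, 310×4/31 = 40, 310×6/31 = 60, 310×1/31 = 10, 310×6/31 = 60, 310×3/31 = 30.
χ² = (89−60)²/60 + (34−50)²/50 + (28−40)²/40 + (69−60)²/60 + (11−10)²/10 + (55−60)²/60 + (24−30)²/30
   = 14.017 + 5.120 + 3.600 + 1.350 + 0.100 + 0.417 + 1.200
Sum = 25.80

25.80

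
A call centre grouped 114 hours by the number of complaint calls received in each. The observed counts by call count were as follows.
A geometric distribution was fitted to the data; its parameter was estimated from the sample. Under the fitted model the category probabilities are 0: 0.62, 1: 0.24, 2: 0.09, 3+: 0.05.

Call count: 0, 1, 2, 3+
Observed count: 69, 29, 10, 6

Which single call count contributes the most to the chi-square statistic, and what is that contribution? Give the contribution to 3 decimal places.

1, 0.098

Expected counts E_i = n·p_i: 114×0.62 = 70.68, 114×0.24 = 27.36, 114×0.09 = 10.26, 114×0.05 = 5.7.
χ² = (69−70.68)²/70.68 + (29−27.36)²/27.36 + (10−10.26)²/10.26 + (6−5.7)²/5.7
   = 0.0399 + 0.0983 + 0.0066 + 0.0158
The largest term is for 1: 0.098.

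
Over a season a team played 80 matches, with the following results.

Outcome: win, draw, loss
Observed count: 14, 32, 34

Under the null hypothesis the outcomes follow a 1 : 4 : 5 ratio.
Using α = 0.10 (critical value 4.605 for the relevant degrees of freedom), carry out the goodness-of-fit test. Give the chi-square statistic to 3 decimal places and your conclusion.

5.400; reject

Ratio total = 10. Expected counts: 80×1/10 = 8, 80×4/10 = 32, 80×5/10 = 40.
χ² = (14−8)²/8 + (32−32)²/32 + (34−40)²/40
   = 4.5000 + 0.0000 + 0.9000
Sum = 5.400
df = 2. Since 5.400 > 4.605, we reject H₀.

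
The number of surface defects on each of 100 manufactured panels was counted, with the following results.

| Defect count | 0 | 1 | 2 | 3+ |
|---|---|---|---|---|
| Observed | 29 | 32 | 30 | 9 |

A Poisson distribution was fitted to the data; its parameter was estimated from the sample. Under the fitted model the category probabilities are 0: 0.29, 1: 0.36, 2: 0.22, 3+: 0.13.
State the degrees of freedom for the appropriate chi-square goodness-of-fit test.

2

There are k = 4 categories and 1 parameter estimated from the data, so df = 4 − 1 − 1 = 2.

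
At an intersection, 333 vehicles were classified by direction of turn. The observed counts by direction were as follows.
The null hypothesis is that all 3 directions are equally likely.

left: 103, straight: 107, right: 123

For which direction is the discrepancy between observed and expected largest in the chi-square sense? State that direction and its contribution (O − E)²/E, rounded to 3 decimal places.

Under H₀ each category has probability 1/3, so each expected count is 333/3 = 111.
χ² = (103−111)²/111 + (107−111)²/111 + (123−111)²/111
   = 0.5766 + 0.1441 + 1.2973
The largest term is for right: 1.297.

right, 1.297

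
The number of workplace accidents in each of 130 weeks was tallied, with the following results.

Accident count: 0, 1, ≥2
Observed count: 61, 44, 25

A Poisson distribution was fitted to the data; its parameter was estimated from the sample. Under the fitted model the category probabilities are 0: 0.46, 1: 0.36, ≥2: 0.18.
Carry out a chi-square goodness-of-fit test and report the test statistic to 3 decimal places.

Expected counts E_i = n·p_i: 130×0.46 = 59.8, 130×0.36 = 46.8, 130×0.18 = 23.4.
χ² = (61−59.8)²/59.8 + (44−46.8)²/46.8 + (25−23.4)²/23.4
   = 0.0241 + 0.1675 + 0.1094
Sum = 0.301

0.301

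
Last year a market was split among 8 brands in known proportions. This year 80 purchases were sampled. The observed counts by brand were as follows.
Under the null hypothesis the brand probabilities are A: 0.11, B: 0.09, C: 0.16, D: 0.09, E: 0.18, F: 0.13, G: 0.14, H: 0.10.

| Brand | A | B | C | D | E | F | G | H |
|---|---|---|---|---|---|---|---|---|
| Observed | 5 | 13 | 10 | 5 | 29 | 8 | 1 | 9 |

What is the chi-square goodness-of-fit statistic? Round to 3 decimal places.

Expected counts E_i = n·p_i: 80×0.11 = 8.8, 80×0.09 = 7.2, 80×0.16 = 12.8, 80×0.09 = 7.2, 80×0.18 = 14.4, 80×0.13 = 10.4, 80×0.14 = 11.2, 80×0.10 = 8.
χ² = (5−8.8)²/8.8 + (13−7.2)²/7.2 + (10−12.8)²/12.8 + (5−7.2)²/7.2 + (29−14.4)²/14.4 + (8−10.4)²/10.4 + (1−11.2)²/11.2 + (9−8)²/8
   = 1.6409 + 4.6722 + 0.6125 + 0.6722 + 14.8028 + 0.5538 + 9.2893 + 0.1250
Sum = 32.369

32.369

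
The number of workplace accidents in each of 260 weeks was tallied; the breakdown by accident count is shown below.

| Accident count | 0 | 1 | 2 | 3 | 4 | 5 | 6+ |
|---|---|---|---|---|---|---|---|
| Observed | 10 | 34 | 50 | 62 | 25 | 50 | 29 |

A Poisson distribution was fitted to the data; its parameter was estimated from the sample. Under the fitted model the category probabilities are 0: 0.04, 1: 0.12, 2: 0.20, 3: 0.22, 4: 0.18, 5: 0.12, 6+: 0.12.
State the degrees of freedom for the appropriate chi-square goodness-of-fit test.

5

There are k = 7 categories and 1 parameter estimated from the data, so df = 7 − 1 − 1 = 5.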